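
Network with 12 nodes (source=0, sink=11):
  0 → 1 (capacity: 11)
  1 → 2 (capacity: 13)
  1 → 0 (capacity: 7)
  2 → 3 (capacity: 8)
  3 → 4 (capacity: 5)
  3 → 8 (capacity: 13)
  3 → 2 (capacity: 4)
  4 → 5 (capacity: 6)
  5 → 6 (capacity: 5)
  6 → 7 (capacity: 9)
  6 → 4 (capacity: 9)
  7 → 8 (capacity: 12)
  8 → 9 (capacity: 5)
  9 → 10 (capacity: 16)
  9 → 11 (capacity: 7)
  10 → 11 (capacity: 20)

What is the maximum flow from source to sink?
Maximum flow = 5

Max flow: 5

Flow assignment:
  0 → 1: 5/11
  1 → 2: 5/13
  2 → 3: 5/8
  3 → 8: 5/13
  8 → 9: 5/5
  9 → 11: 5/7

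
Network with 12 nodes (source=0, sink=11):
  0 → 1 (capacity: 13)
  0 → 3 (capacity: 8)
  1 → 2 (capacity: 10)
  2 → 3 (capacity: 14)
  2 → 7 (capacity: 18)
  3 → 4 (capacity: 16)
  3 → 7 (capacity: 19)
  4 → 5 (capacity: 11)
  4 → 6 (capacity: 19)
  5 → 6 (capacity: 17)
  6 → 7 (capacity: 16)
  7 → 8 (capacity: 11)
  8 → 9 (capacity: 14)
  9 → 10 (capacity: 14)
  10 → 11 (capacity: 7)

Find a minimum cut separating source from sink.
Min cut value = 7, edges: (10,11)

Min cut value: 7
Partition: S = [0, 1, 2, 3, 4, 5, 6, 7, 8, 9, 10], T = [11]
Cut edges: (10,11)

By max-flow min-cut theorem, max flow = min cut = 7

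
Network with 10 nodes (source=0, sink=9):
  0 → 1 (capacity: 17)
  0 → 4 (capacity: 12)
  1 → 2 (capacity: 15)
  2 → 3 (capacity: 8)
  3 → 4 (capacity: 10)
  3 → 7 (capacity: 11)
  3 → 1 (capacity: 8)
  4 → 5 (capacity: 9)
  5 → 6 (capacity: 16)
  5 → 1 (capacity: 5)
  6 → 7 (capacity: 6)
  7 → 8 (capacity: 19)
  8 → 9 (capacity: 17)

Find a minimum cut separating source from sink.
Min cut value = 14, edges: (2,3), (6,7)

Min cut value: 14
Partition: S = [0, 1, 2, 4, 5, 6], T = [3, 7, 8, 9]
Cut edges: (2,3), (6,7)

By max-flow min-cut theorem, max flow = min cut = 14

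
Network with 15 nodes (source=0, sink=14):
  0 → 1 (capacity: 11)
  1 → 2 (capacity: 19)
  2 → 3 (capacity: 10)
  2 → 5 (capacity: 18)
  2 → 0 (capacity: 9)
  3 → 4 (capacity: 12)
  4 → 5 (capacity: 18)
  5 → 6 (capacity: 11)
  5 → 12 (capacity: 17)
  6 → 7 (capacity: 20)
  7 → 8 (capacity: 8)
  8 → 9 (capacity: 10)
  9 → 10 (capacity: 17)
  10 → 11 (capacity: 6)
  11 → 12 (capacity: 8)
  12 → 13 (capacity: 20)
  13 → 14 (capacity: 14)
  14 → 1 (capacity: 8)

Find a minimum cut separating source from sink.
Min cut value = 11, edges: (0,1)

Min cut value: 11
Partition: S = [0], T = [1, 2, 3, 4, 5, 6, 7, 8, 9, 10, 11, 12, 13, 14]
Cut edges: (0,1)

By max-flow min-cut theorem, max flow = min cut = 11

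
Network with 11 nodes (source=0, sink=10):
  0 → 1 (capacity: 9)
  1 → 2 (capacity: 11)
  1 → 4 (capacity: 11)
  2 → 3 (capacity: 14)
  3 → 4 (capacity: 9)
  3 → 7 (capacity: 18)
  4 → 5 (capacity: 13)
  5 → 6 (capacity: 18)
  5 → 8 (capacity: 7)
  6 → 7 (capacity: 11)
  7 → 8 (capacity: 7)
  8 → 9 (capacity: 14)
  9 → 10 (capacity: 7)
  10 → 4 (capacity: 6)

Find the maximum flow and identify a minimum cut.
Max flow = 7, Min cut edges: (9,10)

Maximum flow: 7
Minimum cut: (9,10)
Partition: S = [0, 1, 2, 3, 4, 5, 6, 7, 8, 9], T = [10]

Max-flow min-cut theorem verified: both equal 7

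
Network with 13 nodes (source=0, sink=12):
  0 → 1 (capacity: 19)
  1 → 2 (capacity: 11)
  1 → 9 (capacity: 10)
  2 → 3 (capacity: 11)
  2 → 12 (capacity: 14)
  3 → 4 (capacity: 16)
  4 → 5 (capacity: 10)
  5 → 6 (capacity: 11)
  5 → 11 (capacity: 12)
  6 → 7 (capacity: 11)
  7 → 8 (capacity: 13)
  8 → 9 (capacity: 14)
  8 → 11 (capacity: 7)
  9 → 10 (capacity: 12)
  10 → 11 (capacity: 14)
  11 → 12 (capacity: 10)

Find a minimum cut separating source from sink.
Min cut value = 19, edges: (0,1)

Min cut value: 19
Partition: S = [0], T = [1, 2, 3, 4, 5, 6, 7, 8, 9, 10, 11, 12]
Cut edges: (0,1)

By max-flow min-cut theorem, max flow = min cut = 19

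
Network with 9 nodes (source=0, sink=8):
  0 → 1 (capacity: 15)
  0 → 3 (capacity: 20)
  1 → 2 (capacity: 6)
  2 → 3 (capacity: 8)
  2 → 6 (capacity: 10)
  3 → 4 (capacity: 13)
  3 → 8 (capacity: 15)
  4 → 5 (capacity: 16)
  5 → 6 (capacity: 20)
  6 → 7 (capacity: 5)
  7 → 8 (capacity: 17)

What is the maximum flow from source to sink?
Maximum flow = 20

Max flow: 20

Flow assignment:
  0 → 3: 20/20
  3 → 4: 5/13
  3 → 8: 15/15
  4 → 5: 5/16
  5 → 6: 5/20
  6 → 7: 5/5
  7 → 8: 5/17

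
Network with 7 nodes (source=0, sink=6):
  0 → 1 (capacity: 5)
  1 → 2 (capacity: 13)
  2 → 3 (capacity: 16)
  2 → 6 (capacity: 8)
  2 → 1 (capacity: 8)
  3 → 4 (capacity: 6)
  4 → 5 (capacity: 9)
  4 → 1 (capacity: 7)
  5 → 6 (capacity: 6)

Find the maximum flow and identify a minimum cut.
Max flow = 5, Min cut edges: (0,1)

Maximum flow: 5
Minimum cut: (0,1)
Partition: S = [0], T = [1, 2, 3, 4, 5, 6]

Max-flow min-cut theorem verified: both equal 5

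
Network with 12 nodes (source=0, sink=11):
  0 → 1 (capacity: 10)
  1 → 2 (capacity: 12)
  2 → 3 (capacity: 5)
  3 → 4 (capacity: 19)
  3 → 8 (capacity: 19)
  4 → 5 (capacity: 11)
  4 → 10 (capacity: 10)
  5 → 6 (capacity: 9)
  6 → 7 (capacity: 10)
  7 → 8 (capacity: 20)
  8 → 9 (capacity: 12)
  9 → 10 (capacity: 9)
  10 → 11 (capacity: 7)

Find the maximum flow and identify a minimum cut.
Max flow = 5, Min cut edges: (2,3)

Maximum flow: 5
Minimum cut: (2,3)
Partition: S = [0, 1, 2], T = [3, 4, 5, 6, 7, 8, 9, 10, 11]

Max-flow min-cut theorem verified: both equal 5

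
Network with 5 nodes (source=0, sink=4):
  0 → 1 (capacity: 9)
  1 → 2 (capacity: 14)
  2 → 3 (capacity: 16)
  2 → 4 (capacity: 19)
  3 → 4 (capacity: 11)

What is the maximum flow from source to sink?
Maximum flow = 9

Max flow: 9

Flow assignment:
  0 → 1: 9/9
  1 → 2: 9/14
  2 → 4: 9/19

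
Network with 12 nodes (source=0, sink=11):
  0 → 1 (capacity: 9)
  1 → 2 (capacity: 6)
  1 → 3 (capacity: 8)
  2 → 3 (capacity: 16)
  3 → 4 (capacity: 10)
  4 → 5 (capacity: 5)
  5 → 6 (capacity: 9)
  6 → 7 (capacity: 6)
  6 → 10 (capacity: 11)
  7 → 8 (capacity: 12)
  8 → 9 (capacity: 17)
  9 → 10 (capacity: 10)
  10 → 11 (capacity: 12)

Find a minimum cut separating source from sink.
Min cut value = 5, edges: (4,5)

Min cut value: 5
Partition: S = [0, 1, 2, 3, 4], T = [5, 6, 7, 8, 9, 10, 11]
Cut edges: (4,5)

By max-flow min-cut theorem, max flow = min cut = 5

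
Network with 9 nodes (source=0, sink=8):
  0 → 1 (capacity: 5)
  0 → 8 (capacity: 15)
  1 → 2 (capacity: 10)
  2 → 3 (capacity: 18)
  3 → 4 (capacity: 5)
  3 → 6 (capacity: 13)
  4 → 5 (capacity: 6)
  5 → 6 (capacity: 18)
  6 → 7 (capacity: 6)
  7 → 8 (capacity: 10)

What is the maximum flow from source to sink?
Maximum flow = 20

Max flow: 20

Flow assignment:
  0 → 1: 5/5
  0 → 8: 15/15
  1 → 2: 5/10
  2 → 3: 5/18
  3 → 6: 5/13
  6 → 7: 5/6
  7 → 8: 5/10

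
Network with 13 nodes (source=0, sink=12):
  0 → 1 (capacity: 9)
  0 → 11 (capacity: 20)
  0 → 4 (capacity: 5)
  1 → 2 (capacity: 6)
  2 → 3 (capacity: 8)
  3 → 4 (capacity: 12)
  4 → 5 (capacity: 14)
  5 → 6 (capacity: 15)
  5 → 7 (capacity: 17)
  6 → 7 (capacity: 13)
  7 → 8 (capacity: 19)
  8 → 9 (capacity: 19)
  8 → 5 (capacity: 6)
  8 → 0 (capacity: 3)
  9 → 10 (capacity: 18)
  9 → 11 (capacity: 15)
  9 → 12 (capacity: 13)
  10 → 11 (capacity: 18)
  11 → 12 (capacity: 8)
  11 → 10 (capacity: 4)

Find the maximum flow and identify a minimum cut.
Max flow = 19, Min cut edges: (0,4), (1,2), (11,12)

Maximum flow: 19
Minimum cut: (0,4), (1,2), (11,12)
Partition: S = [0, 1, 10, 11], T = [2, 3, 4, 5, 6, 7, 8, 9, 12]

Max-flow min-cut theorem verified: both equal 19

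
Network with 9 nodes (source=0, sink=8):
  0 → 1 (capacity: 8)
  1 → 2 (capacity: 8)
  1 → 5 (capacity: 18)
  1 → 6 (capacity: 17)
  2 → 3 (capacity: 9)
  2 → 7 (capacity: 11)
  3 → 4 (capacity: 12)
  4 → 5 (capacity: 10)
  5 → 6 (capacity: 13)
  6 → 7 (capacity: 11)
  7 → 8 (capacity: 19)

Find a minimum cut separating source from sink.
Min cut value = 8, edges: (0,1)

Min cut value: 8
Partition: S = [0], T = [1, 2, 3, 4, 5, 6, 7, 8]
Cut edges: (0,1)

By max-flow min-cut theorem, max flow = min cut = 8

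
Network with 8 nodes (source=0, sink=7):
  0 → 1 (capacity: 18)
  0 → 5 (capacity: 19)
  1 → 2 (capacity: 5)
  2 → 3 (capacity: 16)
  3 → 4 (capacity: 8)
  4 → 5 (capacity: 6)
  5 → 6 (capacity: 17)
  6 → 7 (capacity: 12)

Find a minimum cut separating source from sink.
Min cut value = 12, edges: (6,7)

Min cut value: 12
Partition: S = [0, 1, 2, 3, 4, 5, 6], T = [7]
Cut edges: (6,7)

By max-flow min-cut theorem, max flow = min cut = 12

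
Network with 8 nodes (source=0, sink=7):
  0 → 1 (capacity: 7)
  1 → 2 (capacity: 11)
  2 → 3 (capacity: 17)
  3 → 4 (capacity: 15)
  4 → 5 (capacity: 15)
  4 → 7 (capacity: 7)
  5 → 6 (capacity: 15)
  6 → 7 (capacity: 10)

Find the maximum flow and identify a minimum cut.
Max flow = 7, Min cut edges: (0,1)

Maximum flow: 7
Minimum cut: (0,1)
Partition: S = [0], T = [1, 2, 3, 4, 5, 6, 7]

Max-flow min-cut theorem verified: both equal 7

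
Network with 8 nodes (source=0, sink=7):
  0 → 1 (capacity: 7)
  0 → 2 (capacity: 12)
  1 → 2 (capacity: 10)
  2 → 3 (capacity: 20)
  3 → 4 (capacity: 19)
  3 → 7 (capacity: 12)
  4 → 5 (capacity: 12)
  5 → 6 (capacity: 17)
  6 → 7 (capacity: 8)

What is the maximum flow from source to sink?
Maximum flow = 19

Max flow: 19

Flow assignment:
  0 → 1: 7/7
  0 → 2: 12/12
  1 → 2: 7/10
  2 → 3: 19/20
  3 → 4: 7/19
  3 → 7: 12/12
  4 → 5: 7/12
  5 → 6: 7/17
  6 → 7: 7/8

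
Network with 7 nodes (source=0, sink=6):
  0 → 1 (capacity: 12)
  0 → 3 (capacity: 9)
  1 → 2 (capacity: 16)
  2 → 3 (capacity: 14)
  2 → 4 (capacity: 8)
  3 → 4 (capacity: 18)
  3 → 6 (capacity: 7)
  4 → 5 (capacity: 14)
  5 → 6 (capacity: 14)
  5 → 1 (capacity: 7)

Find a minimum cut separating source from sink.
Min cut value = 21, edges: (3,6), (5,6)

Min cut value: 21
Partition: S = [0, 1, 2, 3, 4, 5], T = [6]
Cut edges: (3,6), (5,6)

By max-flow min-cut theorem, max flow = min cut = 21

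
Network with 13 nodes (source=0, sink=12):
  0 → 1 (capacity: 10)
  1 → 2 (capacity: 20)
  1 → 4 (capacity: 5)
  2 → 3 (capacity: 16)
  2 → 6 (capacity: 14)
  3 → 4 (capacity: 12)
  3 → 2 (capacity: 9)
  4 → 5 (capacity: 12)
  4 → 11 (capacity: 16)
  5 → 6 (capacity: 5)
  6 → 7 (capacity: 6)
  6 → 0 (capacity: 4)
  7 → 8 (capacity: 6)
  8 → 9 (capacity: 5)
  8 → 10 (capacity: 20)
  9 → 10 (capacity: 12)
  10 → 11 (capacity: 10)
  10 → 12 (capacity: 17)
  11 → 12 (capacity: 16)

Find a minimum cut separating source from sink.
Min cut value = 10, edges: (0,1)

Min cut value: 10
Partition: S = [0], T = [1, 2, 3, 4, 5, 6, 7, 8, 9, 10, 11, 12]
Cut edges: (0,1)

By max-flow min-cut theorem, max flow = min cut = 10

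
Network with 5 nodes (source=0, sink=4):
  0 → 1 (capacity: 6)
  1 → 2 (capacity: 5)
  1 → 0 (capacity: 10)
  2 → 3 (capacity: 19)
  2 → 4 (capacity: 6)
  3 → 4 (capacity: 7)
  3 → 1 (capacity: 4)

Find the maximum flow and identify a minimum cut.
Max flow = 5, Min cut edges: (1,2)

Maximum flow: 5
Minimum cut: (1,2)
Partition: S = [0, 1], T = [2, 3, 4]

Max-flow min-cut theorem verified: both equal 5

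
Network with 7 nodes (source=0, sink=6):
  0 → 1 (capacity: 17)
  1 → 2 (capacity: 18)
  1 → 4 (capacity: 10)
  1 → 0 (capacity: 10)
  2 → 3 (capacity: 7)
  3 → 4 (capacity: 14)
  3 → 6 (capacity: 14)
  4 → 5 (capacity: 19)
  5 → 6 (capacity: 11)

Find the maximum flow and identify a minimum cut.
Max flow = 17, Min cut edges: (1,4), (2,3)

Maximum flow: 17
Minimum cut: (1,4), (2,3)
Partition: S = [0, 1, 2], T = [3, 4, 5, 6]

Max-flow min-cut theorem verified: both equal 17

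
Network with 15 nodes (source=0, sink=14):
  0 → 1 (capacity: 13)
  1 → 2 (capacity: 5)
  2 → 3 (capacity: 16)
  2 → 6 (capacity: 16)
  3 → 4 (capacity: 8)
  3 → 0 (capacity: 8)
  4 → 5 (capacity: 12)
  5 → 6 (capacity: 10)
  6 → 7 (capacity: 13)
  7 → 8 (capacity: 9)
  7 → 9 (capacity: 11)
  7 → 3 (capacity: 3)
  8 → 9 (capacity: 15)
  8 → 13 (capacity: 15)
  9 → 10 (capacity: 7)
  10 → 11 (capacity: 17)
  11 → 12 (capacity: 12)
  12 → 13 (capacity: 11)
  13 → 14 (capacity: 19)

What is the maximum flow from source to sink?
Maximum flow = 5

Max flow: 5

Flow assignment:
  0 → 1: 5/13
  1 → 2: 5/5
  2 → 6: 5/16
  6 → 7: 5/13
  7 → 8: 5/9
  8 → 13: 5/15
  13 → 14: 5/19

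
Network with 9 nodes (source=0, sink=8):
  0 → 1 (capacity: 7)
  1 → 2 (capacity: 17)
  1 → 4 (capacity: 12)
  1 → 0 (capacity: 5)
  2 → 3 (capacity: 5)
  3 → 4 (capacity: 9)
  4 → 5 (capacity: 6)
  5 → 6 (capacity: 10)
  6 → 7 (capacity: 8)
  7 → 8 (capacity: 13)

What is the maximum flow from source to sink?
Maximum flow = 6

Max flow: 6

Flow assignment:
  0 → 1: 6/7
  1 → 4: 6/12
  4 → 5: 6/6
  5 → 6: 6/10
  6 → 7: 6/8
  7 → 8: 6/13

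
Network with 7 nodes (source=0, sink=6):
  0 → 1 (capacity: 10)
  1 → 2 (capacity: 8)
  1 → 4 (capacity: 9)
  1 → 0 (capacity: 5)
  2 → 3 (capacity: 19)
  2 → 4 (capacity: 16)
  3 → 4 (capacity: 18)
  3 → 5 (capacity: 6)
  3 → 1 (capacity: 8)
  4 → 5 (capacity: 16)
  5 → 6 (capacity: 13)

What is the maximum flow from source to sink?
Maximum flow = 10

Max flow: 10

Flow assignment:
  0 → 1: 10/10
  1 → 2: 1/8
  1 → 4: 9/9
  2 → 3: 1/19
  3 → 5: 1/6
  4 → 5: 9/16
  5 → 6: 10/13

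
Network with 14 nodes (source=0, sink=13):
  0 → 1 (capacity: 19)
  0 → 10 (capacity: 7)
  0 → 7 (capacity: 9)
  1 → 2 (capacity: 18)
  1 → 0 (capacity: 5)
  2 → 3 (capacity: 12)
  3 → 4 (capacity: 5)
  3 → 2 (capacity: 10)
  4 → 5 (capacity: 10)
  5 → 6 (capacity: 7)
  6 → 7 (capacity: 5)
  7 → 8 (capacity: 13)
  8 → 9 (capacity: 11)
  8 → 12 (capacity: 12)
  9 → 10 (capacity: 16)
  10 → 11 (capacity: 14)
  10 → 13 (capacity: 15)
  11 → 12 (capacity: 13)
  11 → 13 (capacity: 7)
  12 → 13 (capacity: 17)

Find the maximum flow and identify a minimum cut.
Max flow = 20, Min cut edges: (0,10), (7,8)

Maximum flow: 20
Minimum cut: (0,10), (7,8)
Partition: S = [0, 1, 2, 3, 4, 5, 6, 7], T = [8, 9, 10, 11, 12, 13]

Max-flow min-cut theorem verified: both equal 20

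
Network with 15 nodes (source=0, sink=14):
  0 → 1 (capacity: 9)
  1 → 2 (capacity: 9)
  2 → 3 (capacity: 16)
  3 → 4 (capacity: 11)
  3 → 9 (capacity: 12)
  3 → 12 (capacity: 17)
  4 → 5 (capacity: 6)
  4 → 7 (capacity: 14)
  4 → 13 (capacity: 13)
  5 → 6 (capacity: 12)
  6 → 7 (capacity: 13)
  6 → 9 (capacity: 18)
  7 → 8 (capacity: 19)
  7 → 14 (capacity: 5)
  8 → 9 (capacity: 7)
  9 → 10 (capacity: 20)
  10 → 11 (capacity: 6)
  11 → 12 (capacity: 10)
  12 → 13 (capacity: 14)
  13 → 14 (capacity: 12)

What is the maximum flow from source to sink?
Maximum flow = 9

Max flow: 9

Flow assignment:
  0 → 1: 9/9
  1 → 2: 9/9
  2 → 3: 9/16
  3 → 4: 9/11
  4 → 7: 5/14
  4 → 13: 4/13
  7 → 14: 5/5
  13 → 14: 4/12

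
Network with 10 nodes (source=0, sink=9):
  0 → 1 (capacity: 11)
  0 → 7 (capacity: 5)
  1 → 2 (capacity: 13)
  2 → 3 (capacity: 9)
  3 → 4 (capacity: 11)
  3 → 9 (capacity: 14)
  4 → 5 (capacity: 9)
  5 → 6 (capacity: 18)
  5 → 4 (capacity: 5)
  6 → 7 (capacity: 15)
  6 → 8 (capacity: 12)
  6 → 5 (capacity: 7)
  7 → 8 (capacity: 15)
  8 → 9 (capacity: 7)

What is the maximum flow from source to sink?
Maximum flow = 14

Max flow: 14

Flow assignment:
  0 → 1: 9/11
  0 → 7: 5/5
  1 → 2: 9/13
  2 → 3: 9/9
  3 → 9: 9/14
  7 → 8: 5/15
  8 → 9: 5/7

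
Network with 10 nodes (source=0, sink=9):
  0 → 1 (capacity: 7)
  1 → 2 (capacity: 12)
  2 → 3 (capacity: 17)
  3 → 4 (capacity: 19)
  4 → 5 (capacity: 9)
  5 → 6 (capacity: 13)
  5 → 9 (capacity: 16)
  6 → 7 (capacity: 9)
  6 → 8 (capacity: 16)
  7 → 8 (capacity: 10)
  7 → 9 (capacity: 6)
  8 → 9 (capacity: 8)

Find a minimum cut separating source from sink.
Min cut value = 7, edges: (0,1)

Min cut value: 7
Partition: S = [0], T = [1, 2, 3, 4, 5, 6, 7, 8, 9]
Cut edges: (0,1)

By max-flow min-cut theorem, max flow = min cut = 7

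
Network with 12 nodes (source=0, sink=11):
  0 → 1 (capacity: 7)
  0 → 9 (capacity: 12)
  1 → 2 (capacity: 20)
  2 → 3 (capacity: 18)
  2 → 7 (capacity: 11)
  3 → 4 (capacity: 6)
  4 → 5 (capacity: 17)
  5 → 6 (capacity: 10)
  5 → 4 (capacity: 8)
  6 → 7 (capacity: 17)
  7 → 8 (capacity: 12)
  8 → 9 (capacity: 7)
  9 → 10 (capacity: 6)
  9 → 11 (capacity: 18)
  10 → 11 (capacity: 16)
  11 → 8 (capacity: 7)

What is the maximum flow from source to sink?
Maximum flow = 19

Max flow: 19

Flow assignment:
  0 → 1: 7/7
  0 → 9: 12/12
  1 → 2: 7/20
  2 → 7: 7/11
  7 → 8: 7/12
  8 → 9: 7/7
  9 → 10: 1/6
  9 → 11: 18/18
  10 → 11: 1/16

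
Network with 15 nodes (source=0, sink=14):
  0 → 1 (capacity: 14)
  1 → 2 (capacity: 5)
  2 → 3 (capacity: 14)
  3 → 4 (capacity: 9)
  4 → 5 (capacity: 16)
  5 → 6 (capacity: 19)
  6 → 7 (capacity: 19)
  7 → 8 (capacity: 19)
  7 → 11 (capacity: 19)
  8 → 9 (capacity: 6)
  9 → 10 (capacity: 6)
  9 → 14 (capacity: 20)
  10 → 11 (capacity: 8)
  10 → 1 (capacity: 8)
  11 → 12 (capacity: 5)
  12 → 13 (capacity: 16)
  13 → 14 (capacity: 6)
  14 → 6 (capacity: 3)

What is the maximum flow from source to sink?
Maximum flow = 5

Max flow: 5

Flow assignment:
  0 → 1: 5/14
  1 → 2: 5/5
  2 → 3: 5/14
  3 → 4: 5/9
  4 → 5: 5/16
  5 → 6: 5/19
  6 → 7: 5/19
  7 → 8: 5/19
  8 → 9: 5/6
  9 → 14: 5/20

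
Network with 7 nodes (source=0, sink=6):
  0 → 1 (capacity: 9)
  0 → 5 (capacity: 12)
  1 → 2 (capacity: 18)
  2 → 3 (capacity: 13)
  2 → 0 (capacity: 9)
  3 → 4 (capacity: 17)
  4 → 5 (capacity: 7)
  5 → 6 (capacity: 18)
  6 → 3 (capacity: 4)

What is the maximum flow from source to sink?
Maximum flow = 18

Max flow: 18

Flow assignment:
  0 → 1: 9/9
  0 → 5: 11/12
  1 → 2: 9/18
  2 → 3: 7/13
  2 → 0: 2/9
  3 → 4: 7/17
  4 → 5: 7/7
  5 → 6: 18/18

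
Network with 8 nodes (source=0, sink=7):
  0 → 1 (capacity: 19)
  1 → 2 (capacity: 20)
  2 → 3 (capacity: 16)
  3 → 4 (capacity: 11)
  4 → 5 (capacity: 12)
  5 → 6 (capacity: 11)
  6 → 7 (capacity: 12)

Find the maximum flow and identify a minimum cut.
Max flow = 11, Min cut edges: (5,6)

Maximum flow: 11
Minimum cut: (5,6)
Partition: S = [0, 1, 2, 3, 4, 5], T = [6, 7]

Max-flow min-cut theorem verified: both equal 11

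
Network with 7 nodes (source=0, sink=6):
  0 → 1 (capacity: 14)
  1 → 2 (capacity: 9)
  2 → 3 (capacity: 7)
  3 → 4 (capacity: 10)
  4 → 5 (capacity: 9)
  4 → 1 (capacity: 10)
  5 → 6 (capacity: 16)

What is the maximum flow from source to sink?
Maximum flow = 7

Max flow: 7

Flow assignment:
  0 → 1: 7/14
  1 → 2: 7/9
  2 → 3: 7/7
  3 → 4: 7/10
  4 → 5: 7/9
  5 → 6: 7/16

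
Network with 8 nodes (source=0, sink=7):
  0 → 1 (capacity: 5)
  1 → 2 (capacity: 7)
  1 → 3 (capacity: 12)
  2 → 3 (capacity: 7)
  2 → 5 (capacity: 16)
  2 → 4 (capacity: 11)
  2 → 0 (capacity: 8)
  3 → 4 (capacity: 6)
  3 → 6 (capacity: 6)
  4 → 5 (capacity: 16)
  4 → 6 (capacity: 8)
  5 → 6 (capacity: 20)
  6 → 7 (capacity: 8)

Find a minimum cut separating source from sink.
Min cut value = 5, edges: (0,1)

Min cut value: 5
Partition: S = [0], T = [1, 2, 3, 4, 5, 6, 7]
Cut edges: (0,1)

By max-flow min-cut theorem, max flow = min cut = 5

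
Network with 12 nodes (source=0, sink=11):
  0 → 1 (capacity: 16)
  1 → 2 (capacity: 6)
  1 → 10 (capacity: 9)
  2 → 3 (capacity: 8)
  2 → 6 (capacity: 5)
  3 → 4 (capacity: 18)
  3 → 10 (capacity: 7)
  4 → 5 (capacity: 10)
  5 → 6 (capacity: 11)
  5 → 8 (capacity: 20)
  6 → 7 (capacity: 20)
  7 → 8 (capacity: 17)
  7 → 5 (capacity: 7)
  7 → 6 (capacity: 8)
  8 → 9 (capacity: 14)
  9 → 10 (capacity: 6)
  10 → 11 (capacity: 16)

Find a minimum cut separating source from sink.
Min cut value = 15, edges: (1,2), (1,10)

Min cut value: 15
Partition: S = [0, 1], T = [2, 3, 4, 5, 6, 7, 8, 9, 10, 11]
Cut edges: (1,2), (1,10)

By max-flow min-cut theorem, max flow = min cut = 15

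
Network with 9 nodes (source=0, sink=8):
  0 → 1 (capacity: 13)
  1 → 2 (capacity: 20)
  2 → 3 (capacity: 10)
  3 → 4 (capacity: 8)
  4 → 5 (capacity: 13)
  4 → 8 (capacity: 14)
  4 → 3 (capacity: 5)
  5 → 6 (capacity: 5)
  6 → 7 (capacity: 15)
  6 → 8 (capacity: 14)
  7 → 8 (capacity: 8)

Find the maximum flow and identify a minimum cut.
Max flow = 8, Min cut edges: (3,4)

Maximum flow: 8
Minimum cut: (3,4)
Partition: S = [0, 1, 2, 3], T = [4, 5, 6, 7, 8]

Max-flow min-cut theorem verified: both equal 8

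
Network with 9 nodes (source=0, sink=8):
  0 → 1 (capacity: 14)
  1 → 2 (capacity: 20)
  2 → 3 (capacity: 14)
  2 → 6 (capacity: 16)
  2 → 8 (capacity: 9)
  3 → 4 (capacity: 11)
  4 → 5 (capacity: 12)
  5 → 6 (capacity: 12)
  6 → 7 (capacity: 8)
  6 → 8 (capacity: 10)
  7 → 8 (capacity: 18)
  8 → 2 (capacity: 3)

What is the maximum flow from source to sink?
Maximum flow = 14

Max flow: 14

Flow assignment:
  0 → 1: 14/14
  1 → 2: 14/20
  2 → 6: 5/16
  2 → 8: 9/9
  6 → 8: 5/10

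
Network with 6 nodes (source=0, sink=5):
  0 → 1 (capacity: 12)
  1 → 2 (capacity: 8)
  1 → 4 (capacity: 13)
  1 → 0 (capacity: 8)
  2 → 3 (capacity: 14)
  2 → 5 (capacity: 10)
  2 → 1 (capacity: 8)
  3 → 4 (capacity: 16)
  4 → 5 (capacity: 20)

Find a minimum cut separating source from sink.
Min cut value = 12, edges: (0,1)

Min cut value: 12
Partition: S = [0], T = [1, 2, 3, 4, 5]
Cut edges: (0,1)

By max-flow min-cut theorem, max flow = min cut = 12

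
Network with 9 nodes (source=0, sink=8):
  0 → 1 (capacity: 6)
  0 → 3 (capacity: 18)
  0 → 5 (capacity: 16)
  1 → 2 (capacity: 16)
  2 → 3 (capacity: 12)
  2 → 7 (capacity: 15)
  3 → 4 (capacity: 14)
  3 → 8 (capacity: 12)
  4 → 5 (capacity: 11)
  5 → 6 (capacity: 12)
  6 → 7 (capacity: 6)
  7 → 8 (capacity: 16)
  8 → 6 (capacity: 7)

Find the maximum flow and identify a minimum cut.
Max flow = 24, Min cut edges: (0,1), (3,8), (6,7)

Maximum flow: 24
Minimum cut: (0,1), (3,8), (6,7)
Partition: S = [0, 3, 4, 5, 6], T = [1, 2, 7, 8]

Max-flow min-cut theorem verified: both equal 24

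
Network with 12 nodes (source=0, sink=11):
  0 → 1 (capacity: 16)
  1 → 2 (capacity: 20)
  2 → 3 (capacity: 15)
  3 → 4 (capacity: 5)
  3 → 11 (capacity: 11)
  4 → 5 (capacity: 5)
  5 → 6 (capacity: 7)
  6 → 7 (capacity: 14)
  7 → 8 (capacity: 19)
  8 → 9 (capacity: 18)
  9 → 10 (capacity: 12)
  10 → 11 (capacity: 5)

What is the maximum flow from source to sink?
Maximum flow = 15

Max flow: 15

Flow assignment:
  0 → 1: 15/16
  1 → 2: 15/20
  2 → 3: 15/15
  3 → 4: 4/5
  3 → 11: 11/11
  4 → 5: 4/5
  5 → 6: 4/7
  6 → 7: 4/14
  7 → 8: 4/19
  8 → 9: 4/18
  9 → 10: 4/12
  10 → 11: 4/5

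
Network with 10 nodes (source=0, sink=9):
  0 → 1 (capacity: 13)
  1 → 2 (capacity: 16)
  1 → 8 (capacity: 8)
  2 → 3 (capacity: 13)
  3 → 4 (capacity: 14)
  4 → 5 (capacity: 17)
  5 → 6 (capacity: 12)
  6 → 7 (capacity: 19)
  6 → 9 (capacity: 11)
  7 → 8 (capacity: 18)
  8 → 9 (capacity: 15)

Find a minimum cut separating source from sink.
Min cut value = 13, edges: (0,1)

Min cut value: 13
Partition: S = [0], T = [1, 2, 3, 4, 5, 6, 7, 8, 9]
Cut edges: (0,1)

By max-flow min-cut theorem, max flow = min cut = 13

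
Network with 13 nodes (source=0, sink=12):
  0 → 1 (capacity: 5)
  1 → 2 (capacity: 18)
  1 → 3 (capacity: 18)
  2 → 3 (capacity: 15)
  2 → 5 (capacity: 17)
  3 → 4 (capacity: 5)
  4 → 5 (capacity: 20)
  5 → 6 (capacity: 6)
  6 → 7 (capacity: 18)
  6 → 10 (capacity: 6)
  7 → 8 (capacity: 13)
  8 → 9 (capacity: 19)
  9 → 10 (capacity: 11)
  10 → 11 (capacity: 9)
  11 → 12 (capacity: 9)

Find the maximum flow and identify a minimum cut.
Max flow = 5, Min cut edges: (0,1)

Maximum flow: 5
Minimum cut: (0,1)
Partition: S = [0], T = [1, 2, 3, 4, 5, 6, 7, 8, 9, 10, 11, 12]

Max-flow min-cut theorem verified: both equal 5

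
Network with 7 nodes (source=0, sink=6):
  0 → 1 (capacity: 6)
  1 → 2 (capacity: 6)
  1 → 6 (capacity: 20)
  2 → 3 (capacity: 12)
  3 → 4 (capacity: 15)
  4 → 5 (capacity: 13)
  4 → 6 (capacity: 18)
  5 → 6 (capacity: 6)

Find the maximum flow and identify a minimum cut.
Max flow = 6, Min cut edges: (0,1)

Maximum flow: 6
Minimum cut: (0,1)
Partition: S = [0], T = [1, 2, 3, 4, 5, 6]

Max-flow min-cut theorem verified: both equal 6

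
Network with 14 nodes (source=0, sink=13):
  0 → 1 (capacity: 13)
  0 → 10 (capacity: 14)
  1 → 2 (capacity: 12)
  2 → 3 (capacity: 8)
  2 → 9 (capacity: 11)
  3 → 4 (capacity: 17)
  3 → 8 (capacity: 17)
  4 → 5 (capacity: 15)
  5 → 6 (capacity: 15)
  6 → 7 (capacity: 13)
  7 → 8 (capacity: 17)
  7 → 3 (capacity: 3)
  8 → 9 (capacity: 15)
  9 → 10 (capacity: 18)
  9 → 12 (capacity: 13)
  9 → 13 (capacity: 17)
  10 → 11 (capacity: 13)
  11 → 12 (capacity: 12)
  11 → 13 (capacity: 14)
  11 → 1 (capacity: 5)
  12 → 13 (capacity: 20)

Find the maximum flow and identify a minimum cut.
Max flow = 25, Min cut edges: (1,2), (10,11)

Maximum flow: 25
Minimum cut: (1,2), (10,11)
Partition: S = [0, 1, 10], T = [2, 3, 4, 5, 6, 7, 8, 9, 11, 12, 13]

Max-flow min-cut theorem verified: both equal 25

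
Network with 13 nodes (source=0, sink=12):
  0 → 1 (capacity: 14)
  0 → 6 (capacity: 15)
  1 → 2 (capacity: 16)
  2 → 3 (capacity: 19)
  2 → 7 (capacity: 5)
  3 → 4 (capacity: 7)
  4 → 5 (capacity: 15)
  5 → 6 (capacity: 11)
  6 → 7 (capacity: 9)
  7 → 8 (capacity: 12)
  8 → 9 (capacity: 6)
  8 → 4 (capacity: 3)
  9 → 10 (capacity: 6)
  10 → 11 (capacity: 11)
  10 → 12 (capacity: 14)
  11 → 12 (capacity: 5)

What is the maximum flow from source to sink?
Maximum flow = 6

Max flow: 6

Flow assignment:
  0 → 1: 6/14
  1 → 2: 6/16
  2 → 3: 1/19
  2 → 7: 5/5
  3 → 4: 1/7
  4 → 5: 1/15
  5 → 6: 1/11
  6 → 7: 1/9
  7 → 8: 6/12
  8 → 9: 6/6
  9 → 10: 6/6
  10 → 12: 6/14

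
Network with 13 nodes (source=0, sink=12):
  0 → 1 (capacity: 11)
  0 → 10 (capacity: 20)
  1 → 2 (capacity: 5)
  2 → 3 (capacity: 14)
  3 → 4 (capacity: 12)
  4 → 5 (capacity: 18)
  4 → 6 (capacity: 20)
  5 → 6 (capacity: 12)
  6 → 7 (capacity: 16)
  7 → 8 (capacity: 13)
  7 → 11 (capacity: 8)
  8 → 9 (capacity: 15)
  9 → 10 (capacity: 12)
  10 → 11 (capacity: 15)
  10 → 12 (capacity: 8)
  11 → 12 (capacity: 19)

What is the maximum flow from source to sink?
Maximum flow = 25

Max flow: 25

Flow assignment:
  0 → 1: 5/11
  0 → 10: 20/20
  1 → 2: 5/5
  2 → 3: 5/14
  3 → 4: 5/12
  4 → 6: 5/20
  6 → 7: 5/16
  7 → 11: 5/8
  10 → 11: 12/15
  10 → 12: 8/8
  11 → 12: 17/19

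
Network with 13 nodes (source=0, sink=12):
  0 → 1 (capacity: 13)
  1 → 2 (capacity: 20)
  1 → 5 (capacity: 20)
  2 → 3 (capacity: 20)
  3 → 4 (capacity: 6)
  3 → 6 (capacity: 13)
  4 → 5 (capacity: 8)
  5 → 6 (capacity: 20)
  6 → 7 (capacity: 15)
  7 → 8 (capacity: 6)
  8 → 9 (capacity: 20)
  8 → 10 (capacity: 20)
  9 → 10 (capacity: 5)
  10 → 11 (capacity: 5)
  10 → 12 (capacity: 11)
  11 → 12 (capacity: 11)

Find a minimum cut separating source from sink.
Min cut value = 6, edges: (7,8)

Min cut value: 6
Partition: S = [0, 1, 2, 3, 4, 5, 6, 7], T = [8, 9, 10, 11, 12]
Cut edges: (7,8)

By max-flow min-cut theorem, max flow = min cut = 6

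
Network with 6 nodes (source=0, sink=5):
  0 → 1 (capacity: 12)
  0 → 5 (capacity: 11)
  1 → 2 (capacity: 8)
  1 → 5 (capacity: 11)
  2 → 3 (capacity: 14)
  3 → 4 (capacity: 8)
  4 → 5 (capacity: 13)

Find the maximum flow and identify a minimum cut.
Max flow = 23, Min cut edges: (0,1), (0,5)

Maximum flow: 23
Minimum cut: (0,1), (0,5)
Partition: S = [0], T = [1, 2, 3, 4, 5]

Max-flow min-cut theorem verified: both equal 23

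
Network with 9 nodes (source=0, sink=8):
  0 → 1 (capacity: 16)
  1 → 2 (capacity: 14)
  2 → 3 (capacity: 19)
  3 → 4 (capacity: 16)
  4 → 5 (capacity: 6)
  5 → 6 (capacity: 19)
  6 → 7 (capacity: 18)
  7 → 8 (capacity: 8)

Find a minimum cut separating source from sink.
Min cut value = 6, edges: (4,5)

Min cut value: 6
Partition: S = [0, 1, 2, 3, 4], T = [5, 6, 7, 8]
Cut edges: (4,5)

By max-flow min-cut theorem, max flow = min cut = 6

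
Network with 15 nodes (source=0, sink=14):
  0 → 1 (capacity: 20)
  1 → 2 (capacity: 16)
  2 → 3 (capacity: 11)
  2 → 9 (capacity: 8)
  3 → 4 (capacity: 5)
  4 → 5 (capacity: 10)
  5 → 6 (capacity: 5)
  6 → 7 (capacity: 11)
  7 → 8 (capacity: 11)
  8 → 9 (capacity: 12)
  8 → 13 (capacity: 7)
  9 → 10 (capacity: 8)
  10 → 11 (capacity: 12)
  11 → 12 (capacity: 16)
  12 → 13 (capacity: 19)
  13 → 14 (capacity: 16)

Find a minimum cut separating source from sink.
Min cut value = 13, edges: (5,6), (9,10)

Min cut value: 13
Partition: S = [0, 1, 2, 3, 4, 5, 9], T = [6, 7, 8, 10, 11, 12, 13, 14]
Cut edges: (5,6), (9,10)

By max-flow min-cut theorem, max flow = min cut = 13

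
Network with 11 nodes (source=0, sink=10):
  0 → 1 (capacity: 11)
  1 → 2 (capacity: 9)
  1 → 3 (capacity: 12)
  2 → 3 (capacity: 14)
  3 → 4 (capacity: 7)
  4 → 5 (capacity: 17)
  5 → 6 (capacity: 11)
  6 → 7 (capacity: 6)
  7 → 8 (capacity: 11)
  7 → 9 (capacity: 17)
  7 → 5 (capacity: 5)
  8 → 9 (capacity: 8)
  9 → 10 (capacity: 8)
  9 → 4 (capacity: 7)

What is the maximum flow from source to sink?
Maximum flow = 6

Max flow: 6

Flow assignment:
  0 → 1: 6/11
  1 → 3: 6/12
  3 → 4: 6/7
  4 → 5: 6/17
  5 → 6: 6/11
  6 → 7: 6/6
  7 → 9: 6/17
  9 → 10: 6/8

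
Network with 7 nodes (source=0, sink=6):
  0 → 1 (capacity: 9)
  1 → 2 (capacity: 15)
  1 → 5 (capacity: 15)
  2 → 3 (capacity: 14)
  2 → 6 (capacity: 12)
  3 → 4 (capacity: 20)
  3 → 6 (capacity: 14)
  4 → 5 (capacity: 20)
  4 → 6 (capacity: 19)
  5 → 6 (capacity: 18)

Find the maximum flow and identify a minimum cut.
Max flow = 9, Min cut edges: (0,1)

Maximum flow: 9
Minimum cut: (0,1)
Partition: S = [0], T = [1, 2, 3, 4, 5, 6]

Max-flow min-cut theorem verified: both equal 9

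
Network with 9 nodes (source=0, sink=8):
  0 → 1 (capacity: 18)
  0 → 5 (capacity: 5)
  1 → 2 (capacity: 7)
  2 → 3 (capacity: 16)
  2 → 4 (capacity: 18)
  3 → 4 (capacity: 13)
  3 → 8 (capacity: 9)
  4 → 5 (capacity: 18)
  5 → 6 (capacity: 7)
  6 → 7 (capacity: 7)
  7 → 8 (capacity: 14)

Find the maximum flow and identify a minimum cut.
Max flow = 12, Min cut edges: (0,5), (1,2)

Maximum flow: 12
Minimum cut: (0,5), (1,2)
Partition: S = [0, 1], T = [2, 3, 4, 5, 6, 7, 8]

Max-flow min-cut theorem verified: both equal 12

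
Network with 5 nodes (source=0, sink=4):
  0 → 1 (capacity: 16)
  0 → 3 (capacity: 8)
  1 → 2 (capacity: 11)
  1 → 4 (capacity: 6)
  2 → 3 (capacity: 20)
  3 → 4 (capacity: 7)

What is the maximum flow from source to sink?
Maximum flow = 13

Max flow: 13

Flow assignment:
  0 → 1: 13/16
  1 → 2: 7/11
  1 → 4: 6/6
  2 → 3: 7/20
  3 → 4: 7/7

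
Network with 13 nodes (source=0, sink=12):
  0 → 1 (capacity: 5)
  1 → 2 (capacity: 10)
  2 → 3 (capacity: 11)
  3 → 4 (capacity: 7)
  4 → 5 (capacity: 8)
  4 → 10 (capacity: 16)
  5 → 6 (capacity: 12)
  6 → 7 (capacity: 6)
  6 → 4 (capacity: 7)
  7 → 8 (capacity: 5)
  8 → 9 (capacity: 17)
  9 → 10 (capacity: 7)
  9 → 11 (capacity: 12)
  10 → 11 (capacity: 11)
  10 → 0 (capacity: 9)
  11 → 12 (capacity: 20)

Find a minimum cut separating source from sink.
Min cut value = 5, edges: (0,1)

Min cut value: 5
Partition: S = [0], T = [1, 2, 3, 4, 5, 6, 7, 8, 9, 10, 11, 12]
Cut edges: (0,1)

By max-flow min-cut theorem, max flow = min cut = 5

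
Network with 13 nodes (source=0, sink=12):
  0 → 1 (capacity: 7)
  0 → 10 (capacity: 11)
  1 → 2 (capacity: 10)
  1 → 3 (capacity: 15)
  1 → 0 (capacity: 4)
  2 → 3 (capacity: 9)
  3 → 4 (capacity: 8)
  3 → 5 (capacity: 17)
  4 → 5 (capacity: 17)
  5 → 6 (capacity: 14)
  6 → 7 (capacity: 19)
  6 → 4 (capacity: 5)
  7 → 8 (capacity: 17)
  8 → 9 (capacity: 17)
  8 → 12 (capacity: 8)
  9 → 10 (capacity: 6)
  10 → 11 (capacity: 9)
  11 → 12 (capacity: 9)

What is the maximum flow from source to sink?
Maximum flow = 16

Max flow: 16

Flow assignment:
  0 → 1: 7/7
  0 → 10: 9/11
  1 → 3: 7/15
  3 → 5: 7/17
  5 → 6: 7/14
  6 → 7: 7/19
  7 → 8: 7/17
  8 → 12: 7/8
  10 → 11: 9/9
  11 → 12: 9/9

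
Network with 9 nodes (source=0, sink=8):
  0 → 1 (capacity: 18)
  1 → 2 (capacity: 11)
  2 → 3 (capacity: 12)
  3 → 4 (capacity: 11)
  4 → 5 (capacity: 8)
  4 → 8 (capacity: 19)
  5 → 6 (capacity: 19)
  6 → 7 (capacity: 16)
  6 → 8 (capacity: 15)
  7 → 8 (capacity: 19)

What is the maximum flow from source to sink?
Maximum flow = 11

Max flow: 11

Flow assignment:
  0 → 1: 11/18
  1 → 2: 11/11
  2 → 3: 11/12
  3 → 4: 11/11
  4 → 8: 11/19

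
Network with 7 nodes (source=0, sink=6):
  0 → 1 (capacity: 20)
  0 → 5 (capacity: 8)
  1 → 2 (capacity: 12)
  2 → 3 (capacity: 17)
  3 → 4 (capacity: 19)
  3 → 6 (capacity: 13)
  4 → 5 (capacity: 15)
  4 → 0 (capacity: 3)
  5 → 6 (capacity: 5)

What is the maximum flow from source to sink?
Maximum flow = 17

Max flow: 17

Flow assignment:
  0 → 1: 12/20
  0 → 5: 5/8
  1 → 2: 12/12
  2 → 3: 12/17
  3 → 6: 12/13
  5 → 6: 5/5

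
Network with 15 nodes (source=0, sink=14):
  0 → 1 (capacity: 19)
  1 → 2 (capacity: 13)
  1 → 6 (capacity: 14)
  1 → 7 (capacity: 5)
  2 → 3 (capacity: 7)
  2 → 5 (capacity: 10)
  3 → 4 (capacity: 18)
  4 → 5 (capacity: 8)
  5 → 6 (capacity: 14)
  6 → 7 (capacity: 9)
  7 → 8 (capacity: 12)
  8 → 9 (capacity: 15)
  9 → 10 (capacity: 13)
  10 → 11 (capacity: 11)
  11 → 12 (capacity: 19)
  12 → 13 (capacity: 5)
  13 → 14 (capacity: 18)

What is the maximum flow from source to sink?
Maximum flow = 5

Max flow: 5

Flow assignment:
  0 → 1: 5/19
  1 → 6: 5/14
  6 → 7: 5/9
  7 → 8: 5/12
  8 → 9: 5/15
  9 → 10: 5/13
  10 → 11: 5/11
  11 → 12: 5/19
  12 → 13: 5/5
  13 → 14: 5/18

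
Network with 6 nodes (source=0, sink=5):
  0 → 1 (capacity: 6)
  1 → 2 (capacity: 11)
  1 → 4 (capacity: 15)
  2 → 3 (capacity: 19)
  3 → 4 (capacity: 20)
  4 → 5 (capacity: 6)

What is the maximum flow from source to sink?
Maximum flow = 6

Max flow: 6

Flow assignment:
  0 → 1: 6/6
  1 → 4: 6/15
  4 → 5: 6/6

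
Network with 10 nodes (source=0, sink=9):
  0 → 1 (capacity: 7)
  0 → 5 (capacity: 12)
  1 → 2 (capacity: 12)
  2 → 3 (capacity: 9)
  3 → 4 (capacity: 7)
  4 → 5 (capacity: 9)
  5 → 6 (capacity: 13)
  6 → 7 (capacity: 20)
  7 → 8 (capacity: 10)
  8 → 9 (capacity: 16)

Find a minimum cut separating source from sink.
Min cut value = 10, edges: (7,8)

Min cut value: 10
Partition: S = [0, 1, 2, 3, 4, 5, 6, 7], T = [8, 9]
Cut edges: (7,8)

By max-flow min-cut theorem, max flow = min cut = 10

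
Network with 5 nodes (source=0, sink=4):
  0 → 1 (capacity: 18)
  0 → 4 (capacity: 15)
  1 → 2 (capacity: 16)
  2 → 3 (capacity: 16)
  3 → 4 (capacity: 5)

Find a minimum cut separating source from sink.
Min cut value = 20, edges: (0,4), (3,4)

Min cut value: 20
Partition: S = [0, 1, 2, 3], T = [4]
Cut edges: (0,4), (3,4)

By max-flow min-cut theorem, max flow = min cut = 20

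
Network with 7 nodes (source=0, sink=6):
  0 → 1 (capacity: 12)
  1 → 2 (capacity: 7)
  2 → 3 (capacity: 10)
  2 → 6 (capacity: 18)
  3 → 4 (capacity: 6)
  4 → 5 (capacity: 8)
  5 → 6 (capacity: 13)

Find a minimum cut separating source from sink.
Min cut value = 7, edges: (1,2)

Min cut value: 7
Partition: S = [0, 1], T = [2, 3, 4, 5, 6]
Cut edges: (1,2)

By max-flow min-cut theorem, max flow = min cut = 7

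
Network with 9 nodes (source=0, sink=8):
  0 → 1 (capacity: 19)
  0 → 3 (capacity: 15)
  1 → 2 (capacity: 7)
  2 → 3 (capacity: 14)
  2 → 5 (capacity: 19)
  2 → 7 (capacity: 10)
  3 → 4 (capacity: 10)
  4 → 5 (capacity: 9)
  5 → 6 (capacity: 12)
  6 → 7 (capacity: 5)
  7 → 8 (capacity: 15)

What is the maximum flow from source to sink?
Maximum flow = 12

Max flow: 12

Flow assignment:
  0 → 1: 7/19
  0 → 3: 5/15
  1 → 2: 7/7
  2 → 7: 7/10
  3 → 4: 5/10
  4 → 5: 5/9
  5 → 6: 5/12
  6 → 7: 5/5
  7 → 8: 12/15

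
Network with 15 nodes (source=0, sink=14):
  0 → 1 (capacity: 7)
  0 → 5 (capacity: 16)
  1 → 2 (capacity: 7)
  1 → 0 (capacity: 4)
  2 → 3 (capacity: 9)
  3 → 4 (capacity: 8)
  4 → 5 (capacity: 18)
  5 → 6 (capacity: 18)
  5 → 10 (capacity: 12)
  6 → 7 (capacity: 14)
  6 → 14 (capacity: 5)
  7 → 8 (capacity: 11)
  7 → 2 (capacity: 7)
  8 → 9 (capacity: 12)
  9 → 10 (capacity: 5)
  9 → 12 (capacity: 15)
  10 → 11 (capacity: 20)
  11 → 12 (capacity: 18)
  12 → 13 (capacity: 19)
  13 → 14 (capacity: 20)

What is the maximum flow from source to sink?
Maximum flow = 23

Max flow: 23

Flow assignment:
  0 → 1: 7/7
  0 → 5: 16/16
  1 → 2: 7/7
  2 → 3: 7/9
  3 → 4: 7/8
  4 → 5: 7/18
  5 → 6: 11/18
  5 → 10: 12/12
  6 → 7: 6/14
  6 → 14: 5/5
  7 → 8: 6/11
  8 → 9: 6/12
  9 → 12: 6/15
  10 → 11: 12/20
  11 → 12: 12/18
  12 → 13: 18/19
  13 → 14: 18/20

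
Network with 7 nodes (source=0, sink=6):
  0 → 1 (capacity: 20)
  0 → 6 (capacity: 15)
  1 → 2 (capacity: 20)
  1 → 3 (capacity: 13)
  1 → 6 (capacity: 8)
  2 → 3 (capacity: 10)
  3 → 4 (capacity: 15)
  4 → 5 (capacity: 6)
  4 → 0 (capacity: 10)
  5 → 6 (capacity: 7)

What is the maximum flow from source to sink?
Maximum flow = 29

Max flow: 29

Flow assignment:
  0 → 1: 20/20
  0 → 6: 15/15
  1 → 3: 12/13
  1 → 6: 8/8
  3 → 4: 12/15
  4 → 5: 6/6
  4 → 0: 6/10
  5 → 6: 6/7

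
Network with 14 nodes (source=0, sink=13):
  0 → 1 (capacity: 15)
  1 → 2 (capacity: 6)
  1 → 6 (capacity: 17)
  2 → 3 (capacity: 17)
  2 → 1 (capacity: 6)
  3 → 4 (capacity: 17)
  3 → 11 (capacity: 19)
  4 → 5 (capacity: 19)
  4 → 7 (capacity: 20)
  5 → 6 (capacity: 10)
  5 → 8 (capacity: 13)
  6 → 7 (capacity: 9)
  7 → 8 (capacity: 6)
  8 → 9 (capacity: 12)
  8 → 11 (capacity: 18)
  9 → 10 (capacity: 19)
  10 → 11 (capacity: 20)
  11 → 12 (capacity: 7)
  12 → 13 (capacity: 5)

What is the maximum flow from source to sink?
Maximum flow = 5

Max flow: 5

Flow assignment:
  0 → 1: 5/15
  1 → 6: 5/17
  6 → 7: 5/9
  7 → 8: 5/6
  8 → 11: 5/18
  11 → 12: 5/7
  12 → 13: 5/5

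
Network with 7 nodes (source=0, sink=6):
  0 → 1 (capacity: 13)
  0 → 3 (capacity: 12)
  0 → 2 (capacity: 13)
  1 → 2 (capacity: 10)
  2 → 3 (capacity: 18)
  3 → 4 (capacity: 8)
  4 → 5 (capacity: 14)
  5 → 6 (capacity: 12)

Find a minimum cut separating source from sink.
Min cut value = 8, edges: (3,4)

Min cut value: 8
Partition: S = [0, 1, 2, 3], T = [4, 5, 6]
Cut edges: (3,4)

By max-flow min-cut theorem, max flow = min cut = 8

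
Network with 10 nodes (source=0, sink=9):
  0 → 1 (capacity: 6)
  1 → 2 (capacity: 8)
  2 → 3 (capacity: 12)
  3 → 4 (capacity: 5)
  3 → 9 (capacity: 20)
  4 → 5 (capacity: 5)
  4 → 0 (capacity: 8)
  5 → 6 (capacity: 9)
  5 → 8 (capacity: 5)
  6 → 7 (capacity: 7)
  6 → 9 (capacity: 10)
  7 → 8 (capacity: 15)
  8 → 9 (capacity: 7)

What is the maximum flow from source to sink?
Maximum flow = 6

Max flow: 6

Flow assignment:
  0 → 1: 6/6
  1 → 2: 6/8
  2 → 3: 6/12
  3 → 9: 6/20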